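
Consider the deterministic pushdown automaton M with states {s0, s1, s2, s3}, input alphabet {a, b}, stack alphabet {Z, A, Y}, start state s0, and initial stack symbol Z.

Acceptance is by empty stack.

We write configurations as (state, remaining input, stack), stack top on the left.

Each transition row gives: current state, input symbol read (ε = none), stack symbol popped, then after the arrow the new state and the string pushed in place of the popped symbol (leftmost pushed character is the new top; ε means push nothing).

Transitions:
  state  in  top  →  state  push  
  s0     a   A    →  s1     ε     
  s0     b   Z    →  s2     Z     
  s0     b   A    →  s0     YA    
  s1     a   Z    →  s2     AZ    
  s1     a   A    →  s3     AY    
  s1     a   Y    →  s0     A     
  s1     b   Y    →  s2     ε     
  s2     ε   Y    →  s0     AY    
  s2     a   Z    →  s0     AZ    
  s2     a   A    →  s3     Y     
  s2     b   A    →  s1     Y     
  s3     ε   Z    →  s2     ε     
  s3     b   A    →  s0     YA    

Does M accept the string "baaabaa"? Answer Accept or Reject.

(s0, baaabaa, Z)
  read b, top Z: go to s2, push Z → (s2, aaabaa, Z)
  read a, top Z: go to s0, push AZ → (s0, aabaa, AZ)
  read a, top A: go to s1, push ε → (s1, abaa, Z)
  read a, top Z: go to s2, push AZ → (s2, baa, AZ)
  read b, top A: go to s1, push Y → (s1, aa, YZ)
  read a, top Y: go to s0, push A → (s0, a, AZ)
  read a, top A: go to s1, push ε → (s1, ε, Z)
All input consumed; stack is Z, not empty, and no further ε-move applies.

Reject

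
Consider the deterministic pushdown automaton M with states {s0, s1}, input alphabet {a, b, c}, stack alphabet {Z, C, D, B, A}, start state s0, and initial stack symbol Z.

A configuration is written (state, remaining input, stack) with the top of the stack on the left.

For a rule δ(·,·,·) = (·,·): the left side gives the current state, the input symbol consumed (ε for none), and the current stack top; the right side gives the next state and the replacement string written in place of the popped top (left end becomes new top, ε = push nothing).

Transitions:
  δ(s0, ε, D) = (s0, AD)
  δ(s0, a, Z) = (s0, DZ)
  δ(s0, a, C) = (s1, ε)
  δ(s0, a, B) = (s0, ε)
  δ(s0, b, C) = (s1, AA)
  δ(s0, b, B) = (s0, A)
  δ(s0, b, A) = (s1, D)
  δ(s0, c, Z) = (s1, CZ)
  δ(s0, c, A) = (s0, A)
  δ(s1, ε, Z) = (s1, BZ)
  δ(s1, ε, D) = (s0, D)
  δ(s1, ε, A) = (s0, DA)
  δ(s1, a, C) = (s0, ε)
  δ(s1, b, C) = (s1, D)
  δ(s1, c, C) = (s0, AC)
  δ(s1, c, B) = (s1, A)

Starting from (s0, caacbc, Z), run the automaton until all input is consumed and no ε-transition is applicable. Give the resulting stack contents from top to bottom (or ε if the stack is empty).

(s0, caacbc, Z)
  read c, top Z: go to s1, push CZ → (s1, aacbc, CZ)
  read a, top C: go to s0, push ε → (s0, acbc, Z)
  read a, top Z: go to s0, push DZ → (s0, cbc, DZ)
  ε-move, top D: go to s0, push AD → (s0, cbc, ADZ)
  read c, top A: go to s0, push A → (s0, bc, ADZ)
  read b, top A: go to s1, push D → (s1, c, DDZ)
  ε-move, top D: go to s0, push D → (s0, c, DDZ)
  ε-move, top D: go to s0, push AD → (s0, c, ADDZ)
  read c, top A: go to s0, push A → (s0, ε, ADDZ)
All input consumed in state s0 with stack ADDZ.

ADDZ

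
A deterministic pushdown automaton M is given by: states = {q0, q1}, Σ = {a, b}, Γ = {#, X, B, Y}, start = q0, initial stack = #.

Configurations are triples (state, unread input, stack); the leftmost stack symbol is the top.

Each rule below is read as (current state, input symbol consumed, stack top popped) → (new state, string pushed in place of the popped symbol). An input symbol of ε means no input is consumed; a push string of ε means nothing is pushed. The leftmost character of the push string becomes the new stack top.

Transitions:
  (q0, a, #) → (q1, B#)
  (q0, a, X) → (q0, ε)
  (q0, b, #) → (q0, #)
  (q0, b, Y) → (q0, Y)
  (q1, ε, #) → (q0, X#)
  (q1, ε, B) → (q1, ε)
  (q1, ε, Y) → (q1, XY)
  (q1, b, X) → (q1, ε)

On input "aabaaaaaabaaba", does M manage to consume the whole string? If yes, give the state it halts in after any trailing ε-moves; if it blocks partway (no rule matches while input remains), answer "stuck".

q0

(q0, aabaaaaaabaaba, #) ⊢ (q1, abaaaaaabaaba, B#) ⊢ (q1, abaaaaaabaaba, #) ⊢ (q0, abaaaaaabaaba, X#) ⊢ (q0, baaaaaabaaba, #) ⊢ (q0, aaaaaabaaba, #) ⊢ (q1, aaaaabaaba, B#) ⊢ (q1, aaaaabaaba, #) ⊢ (q0, aaaaabaaba, X#) ⊢ (q0, aaaabaaba, #) ⊢ (q1, aaabaaba, B#) ⊢ (q1, aaabaaba, #) ⊢ (q0, aaabaaba, X#) ⊢ (q0, aabaaba, #) ⊢ (q1, abaaba, B#) ⊢ (q1, abaaba, #) ⊢ (q0, abaaba, X#) ⊢ (q0, baaba, #) ⊢ (q0, aaba, #) ⊢ (q1, aba, B#) ⊢ (q1, aba, #) ⊢ (q0, aba, X#) ⊢ (q0, ba, #) ⊢ (q0, a, #) ⊢ (q1, ε, B#) ⊢ (q1, ε, #) ⊢ (q0, ε, X#)
All input consumed; M is in state q0.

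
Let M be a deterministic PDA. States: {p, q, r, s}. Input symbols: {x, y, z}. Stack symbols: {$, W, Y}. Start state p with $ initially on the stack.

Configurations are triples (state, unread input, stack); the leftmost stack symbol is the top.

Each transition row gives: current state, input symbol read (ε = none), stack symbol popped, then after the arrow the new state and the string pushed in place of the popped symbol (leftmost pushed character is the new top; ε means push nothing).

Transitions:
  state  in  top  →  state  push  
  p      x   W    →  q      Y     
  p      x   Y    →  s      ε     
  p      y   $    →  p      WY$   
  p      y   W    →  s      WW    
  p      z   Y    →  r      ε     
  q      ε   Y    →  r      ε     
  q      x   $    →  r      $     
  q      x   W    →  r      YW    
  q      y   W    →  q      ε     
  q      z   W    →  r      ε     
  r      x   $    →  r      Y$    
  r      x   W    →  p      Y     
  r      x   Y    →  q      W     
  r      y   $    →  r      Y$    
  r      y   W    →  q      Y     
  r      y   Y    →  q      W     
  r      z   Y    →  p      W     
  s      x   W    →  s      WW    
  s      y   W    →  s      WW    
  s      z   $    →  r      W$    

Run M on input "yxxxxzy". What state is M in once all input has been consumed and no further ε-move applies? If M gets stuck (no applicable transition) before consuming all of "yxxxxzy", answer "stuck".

(p, yxxxxzy, $)
  read y, top $: go to p, push WY$ → (p, xxxxzy, WY$)
  read x, top W: go to q, push Y → (q, xxxzy, YY$)
  ε-move, top Y: go to r, push ε → (r, xxxzy, Y$)
  read x, top Y: go to q, push W → (q, xxzy, W$)
  read x, top W: go to r, push YW → (r, xzy, YW$)
  read x, top Y: go to q, push W → (q, zy, WW$)
  read z, top W: go to r, push ε → (r, y, W$)
  read y, top W: go to q, push Y → (q, ε, Y$)
  ε-move, top Y: go to r, push ε → (r, ε, $)
All input consumed; M is in state r.

r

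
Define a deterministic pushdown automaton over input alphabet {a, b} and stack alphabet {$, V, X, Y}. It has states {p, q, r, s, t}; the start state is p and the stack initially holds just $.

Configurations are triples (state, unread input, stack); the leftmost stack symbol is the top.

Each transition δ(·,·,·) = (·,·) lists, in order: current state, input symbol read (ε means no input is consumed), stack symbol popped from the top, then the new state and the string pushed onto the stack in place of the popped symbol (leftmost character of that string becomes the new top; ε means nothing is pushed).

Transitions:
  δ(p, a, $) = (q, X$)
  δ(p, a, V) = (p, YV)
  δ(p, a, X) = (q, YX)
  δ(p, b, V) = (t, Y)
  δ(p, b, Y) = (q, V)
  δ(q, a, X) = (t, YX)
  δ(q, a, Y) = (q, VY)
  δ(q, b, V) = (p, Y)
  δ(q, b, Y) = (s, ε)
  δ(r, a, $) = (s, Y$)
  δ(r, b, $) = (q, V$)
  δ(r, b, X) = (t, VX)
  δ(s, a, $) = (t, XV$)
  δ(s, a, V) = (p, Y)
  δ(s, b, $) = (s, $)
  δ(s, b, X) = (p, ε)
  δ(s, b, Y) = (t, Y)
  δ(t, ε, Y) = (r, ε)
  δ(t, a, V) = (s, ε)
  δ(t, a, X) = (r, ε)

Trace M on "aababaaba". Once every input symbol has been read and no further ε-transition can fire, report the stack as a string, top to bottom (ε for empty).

X$

(p, aababaaba, $)
  read a, top $: go to q, push X$ → (q, ababaaba, X$)
  read a, top X: go to t, push YX → (t, babaaba, YX$)
  ε-move, top Y: go to r, push ε → (r, babaaba, X$)
  read b, top X: go to t, push VX → (t, abaaba, VX$)
  read a, top V: go to s, push ε → (s, baaba, X$)
  read b, top X: go to p, push ε → (p, aaba, $)
  read a, top $: go to q, push X$ → (q, aba, X$)
  read a, top X: go to t, push YX → (t, ba, YX$)
  ε-move, top Y: go to r, push ε → (r, ba, X$)
  read b, top X: go to t, push VX → (t, a, VX$)
  read a, top V: go to s, push ε → (s, ε, X$)
All input consumed in state s with stack X$.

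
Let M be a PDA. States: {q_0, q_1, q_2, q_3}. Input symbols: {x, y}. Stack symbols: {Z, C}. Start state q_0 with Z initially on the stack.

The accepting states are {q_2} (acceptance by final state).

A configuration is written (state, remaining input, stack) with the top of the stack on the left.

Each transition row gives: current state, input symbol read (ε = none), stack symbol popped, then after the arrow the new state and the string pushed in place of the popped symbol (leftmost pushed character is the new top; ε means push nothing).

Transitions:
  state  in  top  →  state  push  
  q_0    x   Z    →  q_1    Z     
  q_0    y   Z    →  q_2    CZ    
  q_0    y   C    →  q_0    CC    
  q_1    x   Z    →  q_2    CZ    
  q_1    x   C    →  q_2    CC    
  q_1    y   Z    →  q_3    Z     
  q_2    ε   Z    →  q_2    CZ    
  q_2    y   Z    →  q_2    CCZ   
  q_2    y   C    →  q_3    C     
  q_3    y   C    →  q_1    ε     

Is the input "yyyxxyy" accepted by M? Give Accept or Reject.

Reject

No computation consumes all input and reaches a final state.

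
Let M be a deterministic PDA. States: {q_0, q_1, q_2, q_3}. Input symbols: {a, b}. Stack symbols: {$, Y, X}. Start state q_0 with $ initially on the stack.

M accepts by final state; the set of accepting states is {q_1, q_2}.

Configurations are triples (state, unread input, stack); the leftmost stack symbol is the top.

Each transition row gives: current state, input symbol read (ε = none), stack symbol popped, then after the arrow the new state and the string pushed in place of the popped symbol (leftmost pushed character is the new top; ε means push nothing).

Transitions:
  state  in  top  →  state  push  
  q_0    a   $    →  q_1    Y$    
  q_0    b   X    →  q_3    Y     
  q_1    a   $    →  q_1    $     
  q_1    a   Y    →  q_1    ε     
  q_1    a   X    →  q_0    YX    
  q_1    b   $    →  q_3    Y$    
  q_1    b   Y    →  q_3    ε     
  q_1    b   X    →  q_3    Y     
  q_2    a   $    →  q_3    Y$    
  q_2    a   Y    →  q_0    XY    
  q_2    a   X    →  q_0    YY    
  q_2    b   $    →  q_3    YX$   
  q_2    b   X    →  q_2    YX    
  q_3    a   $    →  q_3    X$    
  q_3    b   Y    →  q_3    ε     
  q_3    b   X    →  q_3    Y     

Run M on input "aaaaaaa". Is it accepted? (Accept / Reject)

Accept

(q_0, aaaaaaa, $) ⊢ (q_1, aaaaaa, Y$) ⊢ (q_1, aaaaa, $) ⊢ (q_1, aaaa, $) ⊢ (q_1, aaa, $) ⊢ (q_1, aa, $) ⊢ (q_1, a, $) ⊢ (q_1, ε, $)
All input consumed; state q_1 ∈ F.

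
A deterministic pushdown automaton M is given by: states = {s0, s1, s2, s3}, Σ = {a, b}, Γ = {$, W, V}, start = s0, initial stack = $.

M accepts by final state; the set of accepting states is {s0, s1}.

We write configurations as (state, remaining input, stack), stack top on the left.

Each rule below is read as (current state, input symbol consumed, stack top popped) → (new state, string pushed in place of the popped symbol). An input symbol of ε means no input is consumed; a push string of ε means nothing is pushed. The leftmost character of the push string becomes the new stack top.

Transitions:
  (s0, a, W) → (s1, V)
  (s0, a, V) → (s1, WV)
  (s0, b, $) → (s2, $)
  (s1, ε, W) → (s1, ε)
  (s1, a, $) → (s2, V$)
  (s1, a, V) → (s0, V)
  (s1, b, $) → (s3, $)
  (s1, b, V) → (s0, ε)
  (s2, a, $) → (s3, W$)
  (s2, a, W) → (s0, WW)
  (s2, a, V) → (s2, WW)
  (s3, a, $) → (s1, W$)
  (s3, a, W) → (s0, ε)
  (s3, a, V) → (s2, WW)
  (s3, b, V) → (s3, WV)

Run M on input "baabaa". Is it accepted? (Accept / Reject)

(s0, baabaa, $)
  read b, top $: go to s2, push $ → (s2, aabaa, $)
  read a, top $: go to s3, push W$ → (s3, abaa, W$)
  read a, top W: go to s0, push ε → (s0, baa, $)
  read b, top $: go to s2, push $ → (s2, aa, $)
  read a, top $: go to s3, push W$ → (s3, a, W$)
  read a, top W: go to s0, push ε → (s0, ε, $)
All input consumed; state s0 ∈ F.

Accept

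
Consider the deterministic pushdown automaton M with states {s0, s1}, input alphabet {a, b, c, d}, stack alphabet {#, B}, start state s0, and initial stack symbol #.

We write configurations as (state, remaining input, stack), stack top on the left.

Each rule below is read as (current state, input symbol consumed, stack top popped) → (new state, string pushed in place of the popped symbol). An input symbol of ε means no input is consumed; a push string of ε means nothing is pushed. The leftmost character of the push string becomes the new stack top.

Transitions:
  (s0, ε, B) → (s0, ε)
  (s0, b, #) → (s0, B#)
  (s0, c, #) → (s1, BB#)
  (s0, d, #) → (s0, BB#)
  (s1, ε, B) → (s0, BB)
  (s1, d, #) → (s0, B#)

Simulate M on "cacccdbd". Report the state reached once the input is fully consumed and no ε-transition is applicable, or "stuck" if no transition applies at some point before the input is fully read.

(s0, cacccdbd, #)
  read c, top #: go to s1, push BB# → (s1, acccdbd, BB#)
  ε-move, top B: go to s0, push BB → (s0, acccdbd, BBB#)
  ε-move, top B: go to s0, push ε → (s0, acccdbd, BB#)
  ε-move, top B: go to s0, push ε → (s0, acccdbd, B#)
  ε-move, top B: go to s0, push ε → (s0, acccdbd, #)
No transition for (s0, a, top #); M blocks with input acccdbd remaining.

stuck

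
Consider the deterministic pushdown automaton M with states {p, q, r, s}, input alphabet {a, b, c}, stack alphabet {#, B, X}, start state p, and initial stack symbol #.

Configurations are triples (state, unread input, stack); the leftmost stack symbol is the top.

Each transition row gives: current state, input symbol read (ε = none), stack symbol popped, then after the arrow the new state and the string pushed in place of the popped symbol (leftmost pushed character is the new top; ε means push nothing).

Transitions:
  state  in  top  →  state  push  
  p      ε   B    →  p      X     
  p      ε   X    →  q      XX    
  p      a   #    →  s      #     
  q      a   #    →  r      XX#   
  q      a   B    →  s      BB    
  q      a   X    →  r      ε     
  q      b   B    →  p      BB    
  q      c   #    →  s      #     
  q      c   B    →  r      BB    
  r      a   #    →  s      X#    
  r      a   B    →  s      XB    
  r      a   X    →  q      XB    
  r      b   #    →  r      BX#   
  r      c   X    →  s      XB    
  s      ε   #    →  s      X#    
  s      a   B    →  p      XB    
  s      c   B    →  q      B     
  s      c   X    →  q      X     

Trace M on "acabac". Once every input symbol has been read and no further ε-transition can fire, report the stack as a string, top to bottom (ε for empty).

(p, acabac, #)
  read a, top #: go to s, push # → (s, cabac, #)
  ε-move, top #: go to s, push X# → (s, cabac, X#)
  read c, top X: go to q, push X → (q, abac, X#)
  read a, top X: go to r, push ε → (r, bac, #)
  read b, top #: go to r, push BX# → (r, ac, BX#)
  read a, top B: go to s, push XB → (s, c, XBX#)
  read c, top X: go to q, push X → (q, ε, XBX#)
All input consumed in state q with stack XBX#.

XBX#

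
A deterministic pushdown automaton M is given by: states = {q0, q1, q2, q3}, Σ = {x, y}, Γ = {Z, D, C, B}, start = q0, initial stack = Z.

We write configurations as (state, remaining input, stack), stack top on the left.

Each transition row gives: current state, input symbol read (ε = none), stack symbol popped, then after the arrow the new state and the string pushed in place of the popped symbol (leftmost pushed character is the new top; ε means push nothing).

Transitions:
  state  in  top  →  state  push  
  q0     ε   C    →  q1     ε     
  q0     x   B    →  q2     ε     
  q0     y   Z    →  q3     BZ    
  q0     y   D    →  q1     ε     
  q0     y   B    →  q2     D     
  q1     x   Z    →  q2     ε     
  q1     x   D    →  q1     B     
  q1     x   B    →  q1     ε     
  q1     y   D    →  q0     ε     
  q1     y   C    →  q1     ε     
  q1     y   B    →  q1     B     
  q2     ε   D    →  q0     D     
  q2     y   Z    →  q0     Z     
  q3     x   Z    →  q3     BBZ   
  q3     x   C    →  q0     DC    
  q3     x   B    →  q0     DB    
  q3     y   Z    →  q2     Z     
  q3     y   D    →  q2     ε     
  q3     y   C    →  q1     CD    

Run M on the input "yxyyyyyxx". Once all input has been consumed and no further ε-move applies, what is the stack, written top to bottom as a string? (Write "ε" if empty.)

(q0, yxyyyyyxx, Z)
  read y, top Z: go to q3, push BZ → (q3, xyyyyyxx, BZ)
  read x, top B: go to q0, push DB → (q0, yyyyyxx, DBZ)
  read y, top D: go to q1, push ε → (q1, yyyyxx, BZ)
  read y, top B: go to q1, push B → (q1, yyyxx, BZ)
  read y, top B: go to q1, push B → (q1, yyxx, BZ)
  read y, top B: go to q1, push B → (q1, yxx, BZ)
  read y, top B: go to q1, push B → (q1, xx, BZ)
  read x, top B: go to q1, push ε → (q1, x, Z)
  read x, top Z: go to q2, push ε → (q2, ε, ε)
All input consumed in state q2 with stack ε.

ε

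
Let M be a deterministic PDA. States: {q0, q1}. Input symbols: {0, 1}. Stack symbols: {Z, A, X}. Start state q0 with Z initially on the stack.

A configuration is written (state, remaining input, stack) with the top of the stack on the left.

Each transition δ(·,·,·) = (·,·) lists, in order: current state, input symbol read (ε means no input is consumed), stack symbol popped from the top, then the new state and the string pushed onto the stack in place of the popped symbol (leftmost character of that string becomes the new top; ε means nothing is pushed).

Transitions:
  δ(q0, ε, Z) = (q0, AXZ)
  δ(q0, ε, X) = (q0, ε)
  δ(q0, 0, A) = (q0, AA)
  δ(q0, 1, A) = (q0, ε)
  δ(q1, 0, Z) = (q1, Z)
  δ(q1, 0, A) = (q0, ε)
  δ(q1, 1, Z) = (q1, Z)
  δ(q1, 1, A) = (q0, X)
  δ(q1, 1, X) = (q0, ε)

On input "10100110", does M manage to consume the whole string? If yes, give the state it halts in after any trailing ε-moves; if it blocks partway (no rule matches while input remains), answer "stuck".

q0

(q0, 10100110, Z)
  ε-move, top Z: go to q0, push AXZ → (q0, 10100110, AXZ)
  read 1, top A: go to q0, push ε → (q0, 0100110, XZ)
  ε-move, top X: go to q0, push ε → (q0, 0100110, Z)
  ε-move, top Z: go to q0, push AXZ → (q0, 0100110, AXZ)
  read 0, top A: go to q0, push AA → (q0, 100110, AAXZ)
  read 1, top A: go to q0, push ε → (q0, 00110, AXZ)
  read 0, top A: go to q0, push AA → (q0, 0110, AAXZ)
  read 0, top A: go to q0, push AA → (q0, 110, AAAXZ)
  read 1, top A: go to q0, push ε → (q0, 10, AAXZ)
  read 1, top A: go to q0, push ε → (q0, 0, AXZ)
  read 0, top A: go to q0, push AA → (q0, ε, AAXZ)
All input consumed; M is in state q0.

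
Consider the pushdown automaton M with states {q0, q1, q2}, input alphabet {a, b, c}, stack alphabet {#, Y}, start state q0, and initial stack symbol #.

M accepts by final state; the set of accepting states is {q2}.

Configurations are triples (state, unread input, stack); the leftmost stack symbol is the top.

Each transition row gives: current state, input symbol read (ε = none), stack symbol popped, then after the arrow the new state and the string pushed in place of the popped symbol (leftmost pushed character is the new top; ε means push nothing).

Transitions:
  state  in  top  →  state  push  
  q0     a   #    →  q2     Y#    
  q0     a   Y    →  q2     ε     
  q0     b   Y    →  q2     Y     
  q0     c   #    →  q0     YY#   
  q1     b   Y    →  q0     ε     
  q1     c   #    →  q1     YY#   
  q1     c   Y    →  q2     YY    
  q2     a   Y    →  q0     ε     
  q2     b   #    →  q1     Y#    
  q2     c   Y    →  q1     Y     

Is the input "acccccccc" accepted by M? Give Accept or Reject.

One accepting computation: (q0, acccccccc, #) ⊢ (q2, cccccccc, Y#) ⊢ (q1, ccccccc, Y#) ⊢ (q2, cccccc, YY#) ⊢ (q1, ccccc, YY#) ⊢ (q2, cccc, YYY#) ⊢ (q1, ccc, YYY#) ⊢ (q2, cc, YYYY#) ⊢ (q1, c, YYYY#) ⊢ (q2, ε, YYYYY#)
All input consumed and state q2 ∈ F.

Accept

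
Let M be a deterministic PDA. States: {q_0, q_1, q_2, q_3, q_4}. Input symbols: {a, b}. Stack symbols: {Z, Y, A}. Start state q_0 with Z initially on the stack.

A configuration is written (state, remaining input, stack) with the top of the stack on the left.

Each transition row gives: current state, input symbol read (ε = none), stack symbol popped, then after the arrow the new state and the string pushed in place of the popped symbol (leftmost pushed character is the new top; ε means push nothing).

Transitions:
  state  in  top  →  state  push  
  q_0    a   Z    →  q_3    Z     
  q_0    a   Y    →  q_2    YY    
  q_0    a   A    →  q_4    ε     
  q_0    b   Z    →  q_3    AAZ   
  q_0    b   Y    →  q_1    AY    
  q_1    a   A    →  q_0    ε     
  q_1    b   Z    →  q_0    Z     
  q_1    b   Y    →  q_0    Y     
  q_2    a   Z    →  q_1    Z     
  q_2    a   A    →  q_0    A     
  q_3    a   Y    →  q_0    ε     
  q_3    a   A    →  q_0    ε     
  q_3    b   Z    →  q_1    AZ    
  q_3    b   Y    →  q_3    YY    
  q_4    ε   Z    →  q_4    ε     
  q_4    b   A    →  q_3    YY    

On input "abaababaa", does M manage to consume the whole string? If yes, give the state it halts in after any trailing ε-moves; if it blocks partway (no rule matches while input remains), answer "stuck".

(q_0, abaababaa, Z)
  read a, top Z: go to q_3, push Z → (q_3, baababaa, Z)
  read b, top Z: go to q_1, push AZ → (q_1, aababaa, AZ)
  read a, top A: go to q_0, push ε → (q_0, ababaa, Z)
  read a, top Z: go to q_3, push Z → (q_3, babaa, Z)
  read b, top Z: go to q_1, push AZ → (q_1, abaa, AZ)
  read a, top A: go to q_0, push ε → (q_0, baa, Z)
  read b, top Z: go to q_3, push AAZ → (q_3, aa, AAZ)
  read a, top A: go to q_0, push ε → (q_0, a, AZ)
  read a, top A: go to q_4, push ε → (q_4, ε, Z)
  ε-move, top Z: go to q_4, push ε → (q_4, ε, ε)
All input consumed; M is in state q_4.

q_4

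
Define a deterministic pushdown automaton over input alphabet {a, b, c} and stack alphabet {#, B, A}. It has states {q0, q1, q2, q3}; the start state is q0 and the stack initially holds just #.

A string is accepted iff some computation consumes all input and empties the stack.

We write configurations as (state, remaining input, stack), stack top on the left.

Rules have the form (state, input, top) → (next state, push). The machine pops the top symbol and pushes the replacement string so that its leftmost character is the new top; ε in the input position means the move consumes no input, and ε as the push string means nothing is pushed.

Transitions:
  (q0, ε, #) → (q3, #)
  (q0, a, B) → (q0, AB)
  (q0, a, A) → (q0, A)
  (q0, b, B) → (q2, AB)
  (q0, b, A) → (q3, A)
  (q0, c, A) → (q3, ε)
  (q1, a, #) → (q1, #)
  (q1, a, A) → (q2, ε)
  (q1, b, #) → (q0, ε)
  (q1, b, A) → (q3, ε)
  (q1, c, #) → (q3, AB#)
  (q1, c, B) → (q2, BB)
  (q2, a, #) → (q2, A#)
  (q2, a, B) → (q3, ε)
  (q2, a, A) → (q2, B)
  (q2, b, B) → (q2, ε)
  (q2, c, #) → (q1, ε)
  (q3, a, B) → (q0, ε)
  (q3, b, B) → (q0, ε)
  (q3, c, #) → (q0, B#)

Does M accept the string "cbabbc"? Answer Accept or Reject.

Accept

(q0, cbabbc, #)
  ε-move, top #: go to q3, push # → (q3, cbabbc, #)
  read c, top #: go to q0, push B# → (q0, babbc, B#)
  read b, top B: go to q2, push AB → (q2, abbc, AB#)
  read a, top A: go to q2, push B → (q2, bbc, BB#)
  read b, top B: go to q2, push ε → (q2, bc, B#)
  read b, top B: go to q2, push ε → (q2, c, #)
  read c, top #: go to q1, push ε → (q1, ε, ε)
All input consumed and the stack is empty.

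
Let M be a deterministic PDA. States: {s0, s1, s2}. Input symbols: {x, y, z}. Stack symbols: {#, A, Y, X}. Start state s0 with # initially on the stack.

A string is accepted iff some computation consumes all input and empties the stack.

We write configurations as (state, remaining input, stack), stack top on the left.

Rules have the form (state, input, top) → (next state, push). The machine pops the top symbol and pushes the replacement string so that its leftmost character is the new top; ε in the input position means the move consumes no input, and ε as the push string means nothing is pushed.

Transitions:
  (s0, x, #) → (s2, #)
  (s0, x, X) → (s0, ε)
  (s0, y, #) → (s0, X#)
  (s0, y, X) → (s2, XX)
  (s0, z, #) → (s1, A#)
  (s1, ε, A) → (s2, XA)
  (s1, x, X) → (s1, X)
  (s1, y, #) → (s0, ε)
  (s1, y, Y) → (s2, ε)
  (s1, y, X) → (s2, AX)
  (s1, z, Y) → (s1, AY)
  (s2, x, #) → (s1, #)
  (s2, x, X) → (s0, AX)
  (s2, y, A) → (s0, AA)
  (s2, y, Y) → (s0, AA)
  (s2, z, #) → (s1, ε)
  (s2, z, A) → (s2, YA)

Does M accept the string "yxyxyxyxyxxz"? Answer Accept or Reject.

Accept

(s0, yxyxyxyxyxxz, #)
  read y, top #: go to s0, push X# → (s0, xyxyxyxyxxz, X#)
  read x, top X: go to s0, push ε → (s0, yxyxyxyxxz, #)
  read y, top #: go to s0, push X# → (s0, xyxyxyxxz, X#)
  read x, top X: go to s0, push ε → (s0, yxyxyxxz, #)
  read y, top #: go to s0, push X# → (s0, xyxyxxz, X#)
  read x, top X: go to s0, push ε → (s0, yxyxxz, #)
  read y, top #: go to s0, push X# → (s0, xyxxz, X#)
  read x, top X: go to s0, push ε → (s0, yxxz, #)
  read y, top #: go to s0, push X# → (s0, xxz, X#)
  read x, top X: go to s0, push ε → (s0, xz, #)
  read x, top #: go to s2, push # → (s2, z, #)
  read z, top #: go to s1, push ε → (s1, ε, ε)
All input consumed and the stack is empty.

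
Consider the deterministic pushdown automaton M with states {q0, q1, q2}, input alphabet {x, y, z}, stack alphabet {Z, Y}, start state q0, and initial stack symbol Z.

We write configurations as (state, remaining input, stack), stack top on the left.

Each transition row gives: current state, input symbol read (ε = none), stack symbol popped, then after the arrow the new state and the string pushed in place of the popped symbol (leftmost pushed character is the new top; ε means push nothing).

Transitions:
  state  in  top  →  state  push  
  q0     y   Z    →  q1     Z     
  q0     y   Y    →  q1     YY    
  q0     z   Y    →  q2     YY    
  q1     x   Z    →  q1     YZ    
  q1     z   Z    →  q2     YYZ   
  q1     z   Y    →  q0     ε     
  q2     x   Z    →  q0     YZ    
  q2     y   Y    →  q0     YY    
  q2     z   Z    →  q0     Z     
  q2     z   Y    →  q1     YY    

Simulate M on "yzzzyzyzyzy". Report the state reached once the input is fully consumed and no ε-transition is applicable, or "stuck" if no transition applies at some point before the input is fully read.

(q0, yzzzyzyzyzy, Z)
  read y, top Z: go to q1, push Z → (q1, zzzyzyzyzy, Z)
  read z, top Z: go to q2, push YYZ → (q2, zzyzyzyzy, YYZ)
  read z, top Y: go to q1, push YY → (q1, zyzyzyzy, YYYZ)
  read z, top Y: go to q0, push ε → (q0, yzyzyzy, YYZ)
  read y, top Y: go to q1, push YY → (q1, zyzyzy, YYYZ)
  read z, top Y: go to q0, push ε → (q0, yzyzy, YYZ)
  read y, top Y: go to q1, push YY → (q1, zyzy, YYYZ)
  read z, top Y: go to q0, push ε → (q0, yzy, YYZ)
  read y, top Y: go to q1, push YY → (q1, zy, YYYZ)
  read z, top Y: go to q0, push ε → (q0, y, YYZ)
  read y, top Y: go to q1, push YY → (q1, ε, YYYZ)
All input consumed; M is in state q1.

q1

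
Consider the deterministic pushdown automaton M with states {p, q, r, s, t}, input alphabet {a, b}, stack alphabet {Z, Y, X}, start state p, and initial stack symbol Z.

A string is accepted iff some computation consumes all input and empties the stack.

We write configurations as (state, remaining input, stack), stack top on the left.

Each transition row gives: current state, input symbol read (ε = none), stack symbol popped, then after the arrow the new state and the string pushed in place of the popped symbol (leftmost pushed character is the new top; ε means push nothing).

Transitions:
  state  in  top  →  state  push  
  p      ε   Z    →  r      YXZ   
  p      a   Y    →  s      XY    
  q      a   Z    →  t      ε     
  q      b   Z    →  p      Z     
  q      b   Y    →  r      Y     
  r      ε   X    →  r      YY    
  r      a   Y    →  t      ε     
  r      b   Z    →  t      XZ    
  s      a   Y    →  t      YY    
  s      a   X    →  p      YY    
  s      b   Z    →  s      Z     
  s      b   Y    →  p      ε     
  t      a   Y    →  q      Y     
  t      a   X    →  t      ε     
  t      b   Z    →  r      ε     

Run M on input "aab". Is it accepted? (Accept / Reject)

Accept

(p, aab, Z)
  ε-move, top Z: go to r, push YXZ → (r, aab, YXZ)
  read a, top Y: go to t, push ε → (t, ab, XZ)
  read a, top X: go to t, push ε → (t, b, Z)
  read b, top Z: go to r, push ε → (r, ε, ε)
All input consumed and the stack is empty.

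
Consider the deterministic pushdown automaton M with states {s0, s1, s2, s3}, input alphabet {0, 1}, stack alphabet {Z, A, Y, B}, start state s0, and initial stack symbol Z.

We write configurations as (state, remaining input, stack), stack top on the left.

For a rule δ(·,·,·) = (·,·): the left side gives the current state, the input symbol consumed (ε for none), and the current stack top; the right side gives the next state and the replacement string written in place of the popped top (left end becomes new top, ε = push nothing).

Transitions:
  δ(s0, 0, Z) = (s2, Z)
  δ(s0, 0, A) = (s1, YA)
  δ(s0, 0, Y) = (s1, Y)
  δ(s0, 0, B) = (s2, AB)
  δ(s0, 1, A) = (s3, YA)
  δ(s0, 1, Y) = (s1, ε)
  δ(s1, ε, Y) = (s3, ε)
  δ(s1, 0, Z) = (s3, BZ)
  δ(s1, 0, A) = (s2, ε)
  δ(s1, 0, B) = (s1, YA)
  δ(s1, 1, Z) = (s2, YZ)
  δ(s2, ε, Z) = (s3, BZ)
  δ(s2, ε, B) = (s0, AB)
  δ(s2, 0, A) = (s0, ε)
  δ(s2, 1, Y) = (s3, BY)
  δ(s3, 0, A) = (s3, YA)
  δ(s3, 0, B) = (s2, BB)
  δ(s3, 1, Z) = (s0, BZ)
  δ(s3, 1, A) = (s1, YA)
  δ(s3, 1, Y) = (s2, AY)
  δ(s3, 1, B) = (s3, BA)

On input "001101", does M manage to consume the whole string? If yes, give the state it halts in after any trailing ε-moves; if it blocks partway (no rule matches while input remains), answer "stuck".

s1

(s0, 001101, Z)
  read 0, top Z: go to s2, push Z → (s2, 01101, Z)
  ε-move, top Z: go to s3, push BZ → (s3, 01101, BZ)
  read 0, top B: go to s2, push BB → (s2, 1101, BBZ)
  ε-move, top B: go to s0, push AB → (s0, 1101, ABBZ)
  read 1, top A: go to s3, push YA → (s3, 101, YABBZ)
  read 1, top Y: go to s2, push AY → (s2, 01, AYABBZ)
  read 0, top A: go to s0, push ε → (s0, 1, YABBZ)
  read 1, top Y: go to s1, push ε → (s1, ε, ABBZ)
All input consumed; M is in state s1.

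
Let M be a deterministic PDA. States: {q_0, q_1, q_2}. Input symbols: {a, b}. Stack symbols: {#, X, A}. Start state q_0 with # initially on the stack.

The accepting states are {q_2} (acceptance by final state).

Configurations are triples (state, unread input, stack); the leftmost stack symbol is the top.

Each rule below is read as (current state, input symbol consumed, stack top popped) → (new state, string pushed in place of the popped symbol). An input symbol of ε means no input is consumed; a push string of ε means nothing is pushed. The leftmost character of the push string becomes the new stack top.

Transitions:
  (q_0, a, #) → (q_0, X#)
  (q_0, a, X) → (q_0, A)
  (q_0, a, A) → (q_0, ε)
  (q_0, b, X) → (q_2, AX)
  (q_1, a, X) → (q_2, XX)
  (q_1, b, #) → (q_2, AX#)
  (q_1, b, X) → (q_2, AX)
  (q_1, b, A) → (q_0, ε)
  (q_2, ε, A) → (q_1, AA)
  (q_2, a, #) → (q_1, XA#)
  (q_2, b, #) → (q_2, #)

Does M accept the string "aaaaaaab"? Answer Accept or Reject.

Accept

(q_0, aaaaaaab, #)
  read a, top #: go to q_0, push X# → (q_0, aaaaaab, X#)
  read a, top X: go to q_0, push A → (q_0, aaaaab, A#)
  read a, top A: go to q_0, push ε → (q_0, aaaab, #)
  read a, top #: go to q_0, push X# → (q_0, aaab, X#)
  read a, top X: go to q_0, push A → (q_0, aab, A#)
  read a, top A: go to q_0, push ε → (q_0, ab, #)
  read a, top #: go to q_0, push X# → (q_0, b, X#)
  read b, top X: go to q_2, push AX → (q_2, ε, AX#)
All input consumed; state q_2 ∈ F.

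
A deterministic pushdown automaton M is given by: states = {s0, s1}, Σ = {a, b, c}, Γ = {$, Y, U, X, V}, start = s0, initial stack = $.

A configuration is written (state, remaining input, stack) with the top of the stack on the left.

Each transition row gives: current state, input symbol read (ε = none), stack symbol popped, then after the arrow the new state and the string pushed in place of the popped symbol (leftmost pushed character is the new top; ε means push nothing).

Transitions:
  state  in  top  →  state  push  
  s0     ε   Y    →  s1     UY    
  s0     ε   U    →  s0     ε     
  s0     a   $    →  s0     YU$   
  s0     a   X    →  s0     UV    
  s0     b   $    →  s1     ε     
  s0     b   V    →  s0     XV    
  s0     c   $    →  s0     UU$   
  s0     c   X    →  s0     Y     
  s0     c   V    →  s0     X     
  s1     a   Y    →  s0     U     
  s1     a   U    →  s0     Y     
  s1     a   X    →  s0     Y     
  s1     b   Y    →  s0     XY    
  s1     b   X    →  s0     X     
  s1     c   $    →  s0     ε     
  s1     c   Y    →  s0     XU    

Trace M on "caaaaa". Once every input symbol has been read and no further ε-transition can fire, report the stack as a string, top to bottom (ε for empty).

(s0, caaaaa, $)
  read c, top $: go to s0, push UU$ → (s0, aaaaa, UU$)
  ε-move, top U: go to s0, push ε → (s0, aaaaa, U$)
  ε-move, top U: go to s0, push ε → (s0, aaaaa, $)
  read a, top $: go to s0, push YU$ → (s0, aaaa, YU$)
  ε-move, top Y: go to s1, push UY → (s1, aaaa, UYU$)
  read a, top U: go to s0, push Y → (s0, aaa, YYU$)
  ε-move, top Y: go to s1, push UY → (s1, aaa, UYYU$)
  read a, top U: go to s0, push Y → (s0, aa, YYYU$)
  ε-move, top Y: go to s1, push UY → (s1, aa, UYYYU$)
  read a, top U: go to s0, push Y → (s0, a, YYYYU$)
  ε-move, top Y: go to s1, push UY → (s1, a, UYYYYU$)
  read a, top U: go to s0, push Y → (s0, ε, YYYYYU$)
  ε-move, top Y: go to s1, push UY → (s1, ε, UYYYYYU$)
All input consumed in state s1 with stack UYYYYYU$.

UYYYYYU$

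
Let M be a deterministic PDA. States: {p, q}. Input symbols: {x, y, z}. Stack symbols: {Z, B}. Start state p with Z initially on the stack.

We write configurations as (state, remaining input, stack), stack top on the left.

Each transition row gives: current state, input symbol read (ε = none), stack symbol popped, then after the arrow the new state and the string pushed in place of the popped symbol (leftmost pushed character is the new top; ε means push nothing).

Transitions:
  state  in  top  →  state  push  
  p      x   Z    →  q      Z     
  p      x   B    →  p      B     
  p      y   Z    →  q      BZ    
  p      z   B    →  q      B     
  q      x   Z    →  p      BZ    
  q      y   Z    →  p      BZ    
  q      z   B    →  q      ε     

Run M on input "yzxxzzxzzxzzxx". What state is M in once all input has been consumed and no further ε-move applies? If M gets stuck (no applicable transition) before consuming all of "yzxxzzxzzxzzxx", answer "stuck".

(p, yzxxzzxzzxzzxx, Z)
  read y, top Z: go to q, push BZ → (q, zxxzzxzzxzzxx, BZ)
  read z, top B: go to q, push ε → (q, xxzzxzzxzzxx, Z)
  read x, top Z: go to p, push BZ → (p, xzzxzzxzzxx, BZ)
  read x, top B: go to p, push B → (p, zzxzzxzzxx, BZ)
  read z, top B: go to q, push B → (q, zxzzxzzxx, BZ)
  read z, top B: go to q, push ε → (q, xzzxzzxx, Z)
  read x, top Z: go to p, push BZ → (p, zzxzzxx, BZ)
  read z, top B: go to q, push B → (q, zxzzxx, BZ)
  read z, top B: go to q, push ε → (q, xzzxx, Z)
  read x, top Z: go to p, push BZ → (p, zzxx, BZ)
  read z, top B: go to q, push B → (q, zxx, BZ)
  read z, top B: go to q, push ε → (q, xx, Z)
  read x, top Z: go to p, push BZ → (p, x, BZ)
  read x, top B: go to p, push B → (p, ε, BZ)
All input consumed; M is in state p.

p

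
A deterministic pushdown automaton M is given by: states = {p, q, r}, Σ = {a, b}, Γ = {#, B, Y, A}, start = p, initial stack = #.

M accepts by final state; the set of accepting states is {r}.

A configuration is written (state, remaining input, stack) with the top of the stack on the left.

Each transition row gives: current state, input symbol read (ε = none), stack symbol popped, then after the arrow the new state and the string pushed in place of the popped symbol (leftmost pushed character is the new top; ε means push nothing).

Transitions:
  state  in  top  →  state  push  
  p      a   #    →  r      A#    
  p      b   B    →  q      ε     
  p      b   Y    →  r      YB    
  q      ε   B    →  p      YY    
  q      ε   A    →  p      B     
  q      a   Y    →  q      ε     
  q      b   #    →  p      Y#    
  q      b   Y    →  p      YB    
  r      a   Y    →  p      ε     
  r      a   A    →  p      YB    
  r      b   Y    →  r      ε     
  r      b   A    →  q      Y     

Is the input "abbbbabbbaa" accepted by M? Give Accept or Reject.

(p, abbbbabbbaa, #)
  read a, top #: go to r, push A# → (r, bbbbabbbaa, A#)
  read b, top A: go to q, push Y → (q, bbbabbbaa, Y#)
  read b, top Y: go to p, push YB → (p, bbabbbaa, YB#)
  read b, top Y: go to r, push YB → (r, babbbaa, YBB#)
  read b, top Y: go to r, push ε → (r, abbbaa, BB#)
No transition applies at (r, abbbaa, BB#); input not fully consumed.

Reject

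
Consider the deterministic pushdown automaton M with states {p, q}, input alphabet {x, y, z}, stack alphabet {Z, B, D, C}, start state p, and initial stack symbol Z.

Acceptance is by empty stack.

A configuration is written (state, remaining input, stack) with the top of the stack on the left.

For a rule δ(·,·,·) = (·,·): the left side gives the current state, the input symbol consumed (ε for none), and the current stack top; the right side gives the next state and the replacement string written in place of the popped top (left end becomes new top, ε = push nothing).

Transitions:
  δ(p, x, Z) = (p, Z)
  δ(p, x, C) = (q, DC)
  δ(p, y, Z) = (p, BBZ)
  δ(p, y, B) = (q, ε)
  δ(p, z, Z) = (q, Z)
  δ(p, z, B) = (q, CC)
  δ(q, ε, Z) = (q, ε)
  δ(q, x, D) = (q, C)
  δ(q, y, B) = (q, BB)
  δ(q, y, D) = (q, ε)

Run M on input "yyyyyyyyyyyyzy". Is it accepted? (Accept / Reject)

(p, yyyyyyyyyyyyzy, Z)
  read y, top Z: go to p, push BBZ → (p, yyyyyyyyyyyzy, BBZ)
  read y, top B: go to q, push ε → (q, yyyyyyyyyyzy, BZ)
  read y, top B: go to q, push BB → (q, yyyyyyyyyzy, BBZ)
  read y, top B: go to q, push BB → (q, yyyyyyyyzy, BBBZ)
  read y, top B: go to q, push BB → (q, yyyyyyyzy, BBBBZ)
  read y, top B: go to q, push BB → (q, yyyyyyzy, BBBBBZ)
  read y, top B: go to q, push BB → (q, yyyyyzy, BBBBBBZ)
  read y, top B: go to q, push BB → (q, yyyyzy, BBBBBBBZ)
  read y, top B: go to q, push BB → (q, yyyzy, BBBBBBBBZ)
  read y, top B: go to q, push BB → (q, yyzy, BBBBBBBBBZ)
  read y, top B: go to q, push BB → (q, yzy, BBBBBBBBBBZ)
  read y, top B: go to q, push BB → (q, zy, BBBBBBBBBBBZ)
No transition applies at (q, zy, BBBBBBBBBBBZ); input not fully consumed.

Reject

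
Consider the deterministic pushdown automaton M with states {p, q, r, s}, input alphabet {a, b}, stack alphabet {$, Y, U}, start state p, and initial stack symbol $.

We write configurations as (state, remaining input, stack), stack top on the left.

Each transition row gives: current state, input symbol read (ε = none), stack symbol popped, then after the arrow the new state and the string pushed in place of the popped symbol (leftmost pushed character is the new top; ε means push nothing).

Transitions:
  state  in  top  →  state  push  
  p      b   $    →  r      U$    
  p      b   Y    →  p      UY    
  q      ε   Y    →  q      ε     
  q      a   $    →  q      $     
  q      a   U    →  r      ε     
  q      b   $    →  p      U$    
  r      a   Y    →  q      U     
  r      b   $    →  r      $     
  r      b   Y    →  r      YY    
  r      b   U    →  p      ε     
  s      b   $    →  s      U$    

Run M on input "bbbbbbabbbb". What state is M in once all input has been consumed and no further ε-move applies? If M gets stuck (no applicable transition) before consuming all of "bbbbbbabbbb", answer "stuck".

stuck

(p, bbbbbbabbbb, $)
  read b, top $: go to r, push U$ → (r, bbbbbabbbb, U$)
  read b, top U: go to p, push ε → (p, bbbbabbbb, $)
  read b, top $: go to r, push U$ → (r, bbbabbbb, U$)
  read b, top U: go to p, push ε → (p, bbabbbb, $)
  read b, top $: go to r, push U$ → (r, babbbb, U$)
  read b, top U: go to p, push ε → (p, abbbb, $)
No transition for (p, a, top $); M blocks with input abbbb remaining.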